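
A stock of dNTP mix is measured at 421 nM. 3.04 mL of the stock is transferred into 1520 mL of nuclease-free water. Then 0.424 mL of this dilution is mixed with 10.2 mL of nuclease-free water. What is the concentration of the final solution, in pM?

33.5 pM

Overall dilution factor = 501 × 25.06 = 1.26 × 10⁴.
421 nM / 1.26 × 10⁴ = 0.0335 nM = 33.5 pM.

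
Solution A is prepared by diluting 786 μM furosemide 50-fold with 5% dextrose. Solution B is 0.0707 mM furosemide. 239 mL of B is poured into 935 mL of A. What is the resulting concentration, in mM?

0.0269 mM

C_A = 786 μM / 50 = 15.7 μM.
C_B = 0.0707 mM = 70.7 μM.
C_mix = (C_A·V_A + C_B·V_B)/(V_A + V_B) = (15.7×935 + 70.7×239) / 1174 = 26.9 μM = 0.0269 mM.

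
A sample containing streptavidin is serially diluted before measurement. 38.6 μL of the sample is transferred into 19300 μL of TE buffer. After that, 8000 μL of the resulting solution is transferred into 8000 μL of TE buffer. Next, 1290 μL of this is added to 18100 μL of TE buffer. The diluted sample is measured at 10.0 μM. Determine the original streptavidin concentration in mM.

Overall dilution factor = 501 × 2 × 15.03 = 1.51 × 10⁴.
Original = 10.0 μM × 1.51 × 10⁴ = 1.51 × 10⁵ μM = 151 mM.

151 mM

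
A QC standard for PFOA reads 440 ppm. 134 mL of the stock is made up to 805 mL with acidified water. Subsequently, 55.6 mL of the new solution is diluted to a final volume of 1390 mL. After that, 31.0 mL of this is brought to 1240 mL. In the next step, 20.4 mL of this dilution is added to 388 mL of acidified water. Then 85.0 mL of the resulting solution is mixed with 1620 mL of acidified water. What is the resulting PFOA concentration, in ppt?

182 ppt

Overall dilution factor = 6.007 × 25 × 40 × 20.02 × 20.06 = 2.41 × 10⁶.
440 ppm / 2.41 × 10⁶ = 1.82 × 10⁻⁴ ppm = 182 ppt.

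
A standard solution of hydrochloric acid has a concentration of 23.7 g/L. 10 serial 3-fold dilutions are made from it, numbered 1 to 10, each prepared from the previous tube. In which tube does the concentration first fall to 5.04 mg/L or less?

Tube n has concentration 23.7 g/L / 3ⁿ.
Need 3ⁿ ≥ 23.7 g/L / 5.04 mg/L = 4702, so n ≥ 7.70.
First such tube: n = 8.

tube 8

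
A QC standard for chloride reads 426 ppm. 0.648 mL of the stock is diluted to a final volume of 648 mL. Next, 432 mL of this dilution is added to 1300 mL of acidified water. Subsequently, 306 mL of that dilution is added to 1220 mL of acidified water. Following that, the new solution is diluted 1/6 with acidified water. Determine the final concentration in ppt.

Overall dilution factor = 1000 × 4.009 × 4.987 × 6 = 1.20 × 10⁵.
426 ppm / 1.20 × 10⁵ = 3.55 × 10⁻³ ppm = 3550 ppt.

3550 ppt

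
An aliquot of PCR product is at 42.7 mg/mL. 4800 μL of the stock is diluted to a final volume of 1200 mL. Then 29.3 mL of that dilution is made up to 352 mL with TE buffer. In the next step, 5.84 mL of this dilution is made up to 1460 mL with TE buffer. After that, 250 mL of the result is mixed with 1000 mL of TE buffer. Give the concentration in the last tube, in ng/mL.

11.4 ng/mL

Overall dilution factor = 250 × 12.01 × 250 × 5 = 3.75 × 10⁶.
42.7 mg/mL / 3.75 × 10⁶ = 1.14 × 10⁻⁵ mg/mL = 11.4 ng/mL.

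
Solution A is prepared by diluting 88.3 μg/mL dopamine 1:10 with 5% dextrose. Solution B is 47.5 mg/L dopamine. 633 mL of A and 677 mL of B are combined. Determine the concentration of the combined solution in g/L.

C_A = 88.3 μg/mL / 10 = 8.83 μg/mL.
C_B = 47.5 mg/L = 47.5 μg/mL.
C_mix = (C_A·V_A + C_B·V_B)/(V_A + V_B) = (8.83×633 + 47.5×677) / 1310 = 28.8 μg/mL = 0.0288 g/L.

0.0288 g/L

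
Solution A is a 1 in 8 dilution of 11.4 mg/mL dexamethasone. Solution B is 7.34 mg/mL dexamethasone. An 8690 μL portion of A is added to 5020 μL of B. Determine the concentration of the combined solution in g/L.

3.59 g/L

C_A = 11.4 mg/mL / 8 = 1.43 mg/mL.
C_mix = (C_A·V_A + C_B·V_B)/(V_A + V_B) = (1.43×8690 + 7.34×5020) / 13710 = 3.59 mg/mL = 3.59 g/L.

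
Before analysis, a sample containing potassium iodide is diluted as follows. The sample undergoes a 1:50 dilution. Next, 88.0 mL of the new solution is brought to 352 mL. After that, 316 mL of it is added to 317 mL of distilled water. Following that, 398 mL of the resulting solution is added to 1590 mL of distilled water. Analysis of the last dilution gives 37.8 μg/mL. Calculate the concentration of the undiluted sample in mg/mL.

Overall dilution factor = 50 × 4 × 2.003 × 4.995 = 2001.
Original = 37.8 μg/mL × 2001 = 7.56 × 10⁴ μg/mL = 75.6 mg/mL.

75.6 mg/mL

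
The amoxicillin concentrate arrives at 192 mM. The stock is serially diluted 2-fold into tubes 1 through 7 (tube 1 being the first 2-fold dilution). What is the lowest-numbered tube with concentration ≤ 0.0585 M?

Tube n has concentration 192 mM / 2ⁿ.
Need 2ⁿ ≥ 192 mM / 0.0585 M = 3.28, so n ≥ 1.71.
First such tube: n = 2.

tube 2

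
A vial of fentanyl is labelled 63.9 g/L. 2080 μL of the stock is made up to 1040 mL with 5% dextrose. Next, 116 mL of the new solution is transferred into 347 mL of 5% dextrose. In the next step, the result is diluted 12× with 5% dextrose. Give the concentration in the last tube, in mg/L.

Overall dilution factor = 500 × 3.991 × 12 = 2.39 × 10⁴.
63.9 g/L / 2.39 × 10⁴ = 2.67 × 10⁻³ g/L = 2.67 mg/L.

2.67 mg/L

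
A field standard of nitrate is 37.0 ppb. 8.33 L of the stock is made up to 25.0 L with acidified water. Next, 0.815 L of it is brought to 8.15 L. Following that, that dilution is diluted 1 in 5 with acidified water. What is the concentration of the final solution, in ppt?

Overall dilution factor = 3.001 × 10 × 5 = 150.
37.0 ppb / 150 = 0.247 ppb = 247 ppt.

247 ppt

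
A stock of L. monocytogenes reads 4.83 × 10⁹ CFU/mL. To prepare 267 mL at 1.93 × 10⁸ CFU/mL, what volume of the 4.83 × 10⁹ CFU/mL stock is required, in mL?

V₁ = C₂V₂/C₁ = 1.93 × 10⁸ × 267 / 4.83 × 10⁹ = 10.7 mL.

10.7 mL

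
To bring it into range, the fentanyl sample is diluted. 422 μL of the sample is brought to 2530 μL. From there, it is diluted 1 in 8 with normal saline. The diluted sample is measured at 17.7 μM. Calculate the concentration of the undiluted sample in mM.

0.849 mM

Overall dilution factor = 5.995 × 8 = 48.0.
Original = 17.7 μM × 48.0 = 849 μM = 0.849 mM.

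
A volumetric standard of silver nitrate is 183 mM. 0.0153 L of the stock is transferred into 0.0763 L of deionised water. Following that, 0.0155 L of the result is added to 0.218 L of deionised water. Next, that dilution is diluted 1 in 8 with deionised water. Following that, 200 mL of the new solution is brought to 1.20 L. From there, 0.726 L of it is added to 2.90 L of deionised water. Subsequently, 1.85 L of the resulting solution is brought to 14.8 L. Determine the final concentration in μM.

Overall dilution factor = 5.987 × 15.06 × 8 × 6 × 4.994 × 8 = 1.73 × 10⁵.
183 mM / 1.73 × 10⁵ = 1.06 × 10⁻³ mM = 1.06 μM.

1.06 μM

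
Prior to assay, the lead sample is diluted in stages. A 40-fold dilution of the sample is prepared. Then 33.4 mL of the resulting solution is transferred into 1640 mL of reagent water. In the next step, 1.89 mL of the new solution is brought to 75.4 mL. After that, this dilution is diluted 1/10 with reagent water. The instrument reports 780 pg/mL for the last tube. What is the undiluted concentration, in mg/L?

Overall dilution factor = 40 × 50.10 × 39.89 × 10 = 8.00 × 10⁵.
Original = 780 pg/mL × 8.00 × 10⁵ = 6.24 × 10⁸ pg/mL = 624 mg/L.

624 mg/L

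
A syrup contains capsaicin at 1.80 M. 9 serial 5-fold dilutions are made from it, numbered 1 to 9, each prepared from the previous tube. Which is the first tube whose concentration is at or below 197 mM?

Tube n has concentration 1.80 M / 5ⁿ.
Need 5ⁿ ≥ 1.80 M / 197 mM = 9.14, so n ≥ 1.37.
First such tube: n = 2.

tube 2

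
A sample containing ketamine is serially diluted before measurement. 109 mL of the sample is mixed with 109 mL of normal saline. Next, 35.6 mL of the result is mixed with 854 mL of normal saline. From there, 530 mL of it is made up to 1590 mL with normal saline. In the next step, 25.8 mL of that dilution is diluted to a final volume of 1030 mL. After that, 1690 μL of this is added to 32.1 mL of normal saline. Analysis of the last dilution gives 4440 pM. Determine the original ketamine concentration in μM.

531 μM

Overall dilution factor = 2 × 24.99 × 3 × 39.92 × 19.99 = 1.20 × 10⁵.
Original = 4440 pM × 1.20 × 10⁵ = 5.31 × 10⁸ pM = 531 μM.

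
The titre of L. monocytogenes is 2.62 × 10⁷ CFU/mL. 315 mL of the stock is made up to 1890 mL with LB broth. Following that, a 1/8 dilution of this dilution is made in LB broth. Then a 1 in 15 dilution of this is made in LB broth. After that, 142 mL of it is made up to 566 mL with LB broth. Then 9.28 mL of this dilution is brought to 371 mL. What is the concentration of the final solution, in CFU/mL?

228 CFU/mL

Overall dilution factor = 6 × 8 × 15 × 3.986 × 39.98 = 1.15 × 10⁵.
2.62 × 10⁷ CFU/mL / 1.15 × 10⁵ = 228 CFU/mL.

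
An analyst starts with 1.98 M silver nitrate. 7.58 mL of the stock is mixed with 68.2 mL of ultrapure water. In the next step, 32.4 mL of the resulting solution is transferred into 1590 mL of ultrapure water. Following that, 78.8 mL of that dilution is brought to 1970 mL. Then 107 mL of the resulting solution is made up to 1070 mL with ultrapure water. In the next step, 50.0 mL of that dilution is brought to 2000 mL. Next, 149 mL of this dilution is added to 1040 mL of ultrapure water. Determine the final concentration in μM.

0.0496 μM

Overall dilution factor = 9.997 × 50.07 × 25 × 10 × 40 × 7.980 = 3.99 × 10⁷.
1.98 M / 3.99 × 10⁷ = 4.96 × 10⁻⁸ M = 0.0496 μM.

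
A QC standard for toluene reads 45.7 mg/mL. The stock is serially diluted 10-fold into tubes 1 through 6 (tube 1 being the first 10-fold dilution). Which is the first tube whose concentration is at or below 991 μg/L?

Tube n has concentration 45.7 mg/mL / 10ⁿ.
Need 10ⁿ ≥ 45.7 mg/mL / 991 μg/L = 4.61 × 10⁴, so n ≥ 4.66.
First such tube: n = 5.

tube 5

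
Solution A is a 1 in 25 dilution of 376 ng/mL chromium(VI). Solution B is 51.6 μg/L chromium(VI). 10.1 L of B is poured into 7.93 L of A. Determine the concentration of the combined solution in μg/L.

C_A = 376 ng/mL / 25 = 15.0 ng/mL.
C_B = 51.6 μg/L = 51.6 ng/mL.
C_mix = (C_A·V_A + C_B·V_B)/(V_A + V_B) = (15.0×7.93 + 51.6×10.1) / 18.03 = 35.5 ng/mL = 35.5 μg/L.

35.5 μg/L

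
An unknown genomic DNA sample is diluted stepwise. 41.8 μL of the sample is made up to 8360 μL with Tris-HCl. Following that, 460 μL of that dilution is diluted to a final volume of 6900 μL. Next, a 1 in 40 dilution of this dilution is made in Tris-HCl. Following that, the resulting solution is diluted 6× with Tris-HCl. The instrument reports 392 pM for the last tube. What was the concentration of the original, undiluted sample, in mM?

0.282 mM

Overall dilution factor = 200 × 15 × 40 × 6 = 7.20 × 10⁵.
Original = 392 pM × 7.20 × 10⁵ = 2.82 × 10⁸ pM = 0.282 mM.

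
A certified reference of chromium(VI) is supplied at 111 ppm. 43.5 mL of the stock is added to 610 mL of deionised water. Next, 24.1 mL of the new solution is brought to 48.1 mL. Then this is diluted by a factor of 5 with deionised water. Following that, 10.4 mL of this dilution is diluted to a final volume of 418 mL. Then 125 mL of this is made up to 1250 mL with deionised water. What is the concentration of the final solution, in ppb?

1.84 ppb

Overall dilution factor = 15.02 × 1.996 × 5 × 40.19 × 10 = 6.03 × 10⁴.
111 ppm / 6.03 × 10⁴ = 1.84 × 10⁻³ ppm = 1.84 ppb.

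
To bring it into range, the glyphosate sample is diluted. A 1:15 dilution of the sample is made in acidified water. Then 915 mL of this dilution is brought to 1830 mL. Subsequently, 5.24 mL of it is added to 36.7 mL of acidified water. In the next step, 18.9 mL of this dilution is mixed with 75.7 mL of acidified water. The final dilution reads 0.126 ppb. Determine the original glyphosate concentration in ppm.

0.151 ppm

Overall dilution factor = 15 × 2 × 8.004 × 5.005 = 1202.
Original = 0.126 ppb × 1202 = 151 ppb = 0.151 ppm.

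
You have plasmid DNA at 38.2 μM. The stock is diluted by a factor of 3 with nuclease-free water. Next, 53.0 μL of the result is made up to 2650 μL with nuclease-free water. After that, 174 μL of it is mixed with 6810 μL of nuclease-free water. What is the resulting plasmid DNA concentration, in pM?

6340 pM

Overall dilution factor = 3 × 50 × 40.14 = 6021.
38.2 μM / 6021 = 6.34 × 10⁻³ μM = 6340 pM.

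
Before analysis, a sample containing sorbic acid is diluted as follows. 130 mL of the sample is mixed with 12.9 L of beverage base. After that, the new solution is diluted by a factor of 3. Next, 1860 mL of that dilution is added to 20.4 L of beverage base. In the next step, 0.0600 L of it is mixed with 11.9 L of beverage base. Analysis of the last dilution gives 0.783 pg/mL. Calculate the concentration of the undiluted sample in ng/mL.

562 ng/mL

Overall dilution factor = 100.2 × 3 × 11.97 × 199.3 = 7.17 × 10⁵.
Original = 0.783 pg/mL × 7.17 × 10⁵ = 5.62 × 10⁵ pg/mL = 562 ng/mL.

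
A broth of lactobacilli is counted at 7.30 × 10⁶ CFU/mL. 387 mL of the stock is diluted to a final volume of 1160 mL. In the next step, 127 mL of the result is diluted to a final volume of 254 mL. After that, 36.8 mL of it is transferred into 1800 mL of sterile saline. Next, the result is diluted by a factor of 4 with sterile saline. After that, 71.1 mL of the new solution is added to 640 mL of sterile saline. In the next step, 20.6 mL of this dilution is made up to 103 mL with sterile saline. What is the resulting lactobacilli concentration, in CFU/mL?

Overall dilution factor = 2.997 × 2 × 49.91 × 4 × 10.00 × 5 = 5.99 × 10⁴.
7.30 × 10⁶ CFU/mL / 5.99 × 10⁴ = 122 CFU/mL.

122 CFU/mL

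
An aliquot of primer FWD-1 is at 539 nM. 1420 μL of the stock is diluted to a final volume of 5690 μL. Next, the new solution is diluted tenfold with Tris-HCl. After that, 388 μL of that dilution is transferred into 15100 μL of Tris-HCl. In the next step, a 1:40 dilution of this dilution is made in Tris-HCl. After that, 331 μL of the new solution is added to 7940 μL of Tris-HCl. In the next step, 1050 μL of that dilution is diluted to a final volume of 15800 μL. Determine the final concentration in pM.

Overall dilution factor = 4.007 × 10 × 39.92 × 40 × 24.99 × 15.05 = 2.41 × 10⁷.
539 nM / 2.41 × 10⁷ = 2.24 × 10⁻⁵ nM = 0.0224 pM.

0.0224 pM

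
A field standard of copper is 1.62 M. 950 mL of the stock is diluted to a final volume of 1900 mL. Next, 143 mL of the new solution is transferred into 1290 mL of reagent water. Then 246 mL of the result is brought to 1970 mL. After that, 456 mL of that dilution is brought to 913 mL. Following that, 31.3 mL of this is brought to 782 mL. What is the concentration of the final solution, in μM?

202 μM

Overall dilution factor = 2 × 10.02 × 8.008 × 2.002 × 24.98 = 8029.
1.62 M / 8029 = 2.02 × 10⁻⁴ M = 202 μM.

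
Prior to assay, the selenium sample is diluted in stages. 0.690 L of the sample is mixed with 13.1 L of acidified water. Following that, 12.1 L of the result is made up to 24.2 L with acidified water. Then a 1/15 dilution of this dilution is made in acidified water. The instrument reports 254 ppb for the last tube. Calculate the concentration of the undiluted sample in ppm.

152 ppm

Overall dilution factor = 19.99 × 2 × 15 = 600.
Original = 254 ppb × 600 = 1.52 × 10⁵ ppb = 152 ppm.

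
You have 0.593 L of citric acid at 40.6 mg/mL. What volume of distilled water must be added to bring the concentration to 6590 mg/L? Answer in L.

6590 mg/L = 6.59 mg/mL.
V₂ = C₁V₁/C₂ = 40.6 × 0.593 / 6.59 = 3.65 L.
Diluent to add = V₂ − V₁ = 3.65 − 0.593 = 3.06 L.

3.06 L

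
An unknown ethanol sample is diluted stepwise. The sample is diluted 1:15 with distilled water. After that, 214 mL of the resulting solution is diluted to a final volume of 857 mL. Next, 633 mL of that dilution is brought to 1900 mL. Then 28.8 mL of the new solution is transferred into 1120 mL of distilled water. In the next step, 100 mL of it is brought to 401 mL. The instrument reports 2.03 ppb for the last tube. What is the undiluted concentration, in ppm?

Overall dilution factor = 15 × 4.005 × 3.002 × 39.89 × 4.010 = 2.88 × 10⁴.
Original = 2.03 ppb × 2.88 × 10⁴ = 5.85 × 10⁴ ppb = 58.5 ppm.

58.5 ppm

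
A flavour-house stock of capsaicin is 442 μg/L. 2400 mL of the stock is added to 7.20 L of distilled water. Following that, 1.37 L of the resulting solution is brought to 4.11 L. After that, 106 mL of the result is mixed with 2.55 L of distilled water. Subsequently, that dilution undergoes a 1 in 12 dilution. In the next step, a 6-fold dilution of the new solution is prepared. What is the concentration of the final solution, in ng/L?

Overall dilution factor = 4 × 3 × 25.06 × 12 × 6 = 2.16 × 10⁴.
442 μg/L / 2.16 × 10⁴ = 0.0204 μg/L = 20.4 ng/L.

20.4 ng/L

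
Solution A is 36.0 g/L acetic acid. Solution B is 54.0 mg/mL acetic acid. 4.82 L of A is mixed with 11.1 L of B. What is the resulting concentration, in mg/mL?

C_B = 54.0 mg/mL = 54.0 g/L.
C_mix = (C_A·V_A + C_B·V_B)/(V_A + V_B) = (36.0×4.82 + 54.0×11.1) / 15.92 = 48.6 g/L = 48.6 mg/mL.

48.6 mg/mL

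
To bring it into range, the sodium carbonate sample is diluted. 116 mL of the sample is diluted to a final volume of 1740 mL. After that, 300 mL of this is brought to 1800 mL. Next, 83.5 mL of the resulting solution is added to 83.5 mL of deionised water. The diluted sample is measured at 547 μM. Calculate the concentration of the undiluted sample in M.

0.0985 M

Overall dilution factor = 15 × 6 × 2 = 180.
Original = 547 μM × 180 = 9.85 × 10⁴ μM = 0.0985 M.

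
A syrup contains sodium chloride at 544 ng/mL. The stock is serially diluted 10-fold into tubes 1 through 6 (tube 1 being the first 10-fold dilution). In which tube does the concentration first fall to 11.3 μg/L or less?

Tube n has concentration 544 ng/mL / 10ⁿ.
Need 10ⁿ ≥ 544 ng/mL / 11.3 μg/L = 48.1, so n ≥ 1.68.
First such tube: n = 2.

tube 2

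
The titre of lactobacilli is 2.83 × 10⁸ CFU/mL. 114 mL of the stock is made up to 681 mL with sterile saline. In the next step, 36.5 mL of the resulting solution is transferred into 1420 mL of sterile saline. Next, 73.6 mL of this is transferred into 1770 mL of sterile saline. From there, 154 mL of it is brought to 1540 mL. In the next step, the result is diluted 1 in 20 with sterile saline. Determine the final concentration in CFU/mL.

237 CFU/mL

Overall dilution factor = 5.974 × 39.90 × 25.05 × 10 × 20 = 1.19 × 10⁶.
2.83 × 10⁸ CFU/mL / 1.19 × 10⁶ = 237 CFU/mL.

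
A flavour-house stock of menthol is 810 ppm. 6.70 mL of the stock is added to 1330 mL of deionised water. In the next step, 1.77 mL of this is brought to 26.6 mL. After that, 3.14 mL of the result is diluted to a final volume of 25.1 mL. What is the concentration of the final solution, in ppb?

33.8 ppb

Overall dilution factor = 199.5 × 15.03 × 7.994 = 2.40 × 10⁴.
810 ppm / 2.40 × 10⁴ = 0.0338 ppm = 33.8 ppb.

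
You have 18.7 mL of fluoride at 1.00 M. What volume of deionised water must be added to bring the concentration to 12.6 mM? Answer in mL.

12.6 mM = 0.0126 M.
V₂ = C₁V₁/C₂ = 1.00 × 18.7 / 0.0126 = 1484 mL.
Diluent to add = V₂ − V₁ = 1484 − 18.7 = 1470 mL.

1470 mL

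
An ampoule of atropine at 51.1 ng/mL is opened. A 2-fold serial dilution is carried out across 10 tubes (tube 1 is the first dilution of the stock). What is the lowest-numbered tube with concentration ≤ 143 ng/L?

Tube n has concentration 51.1 ng/mL / 2ⁿ.
Need 2ⁿ ≥ 51.1 ng/mL / 143 ng/L = 357, so n ≥ 8.48.
First such tube: n = 9.

tube 9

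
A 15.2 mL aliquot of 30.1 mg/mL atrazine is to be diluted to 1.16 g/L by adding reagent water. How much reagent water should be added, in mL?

379 mL

1.16 g/L = 1.16 mg/mL.
V₂ = C₁V₁/C₂ = 30.1 × 15.2 / 1.16 = 394 mL.
Diluent to add = V₂ − V₁ = 394 − 15.2 = 379 mL.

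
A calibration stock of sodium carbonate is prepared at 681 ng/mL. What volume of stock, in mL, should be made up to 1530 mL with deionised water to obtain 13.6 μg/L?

13.6 μg/L = 13.6 ng/mL.
V₁ = C₂V₂/C₁ = 13.6 × 1530 / 681 = 30.6 mL.

30.6 mL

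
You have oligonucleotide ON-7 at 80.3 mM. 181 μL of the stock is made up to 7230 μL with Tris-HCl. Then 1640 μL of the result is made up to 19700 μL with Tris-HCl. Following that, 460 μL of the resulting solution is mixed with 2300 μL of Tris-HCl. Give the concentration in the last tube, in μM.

27.9 μM

Overall dilution factor = 39.94 × 12.01 × 6 = 2879.
80.3 mM / 2879 = 0.0279 mM = 27.9 μM.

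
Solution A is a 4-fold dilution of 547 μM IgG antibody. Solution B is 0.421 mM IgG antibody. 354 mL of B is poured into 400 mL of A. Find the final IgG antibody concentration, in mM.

C_A = 547 μM / 4 = 137 μM.
C_B = 0.421 mM = 421 μM.
C_mix = (C_A·V_A + C_B·V_B)/(V_A + V_B) = (137×400 + 421×354) / 754.0 = 270 μM = 0.270 mM.

0.270 mM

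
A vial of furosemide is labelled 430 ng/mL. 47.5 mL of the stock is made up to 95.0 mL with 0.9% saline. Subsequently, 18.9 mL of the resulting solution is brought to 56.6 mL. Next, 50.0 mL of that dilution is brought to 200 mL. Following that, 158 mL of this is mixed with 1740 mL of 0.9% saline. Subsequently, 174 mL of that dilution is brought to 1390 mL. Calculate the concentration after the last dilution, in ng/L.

Overall dilution factor = 2 × 2.995 × 4 × 12.01 × 7.989 = 2299.
430 ng/mL / 2299 = 0.187 ng/mL = 187 ng/L.

187 ng/L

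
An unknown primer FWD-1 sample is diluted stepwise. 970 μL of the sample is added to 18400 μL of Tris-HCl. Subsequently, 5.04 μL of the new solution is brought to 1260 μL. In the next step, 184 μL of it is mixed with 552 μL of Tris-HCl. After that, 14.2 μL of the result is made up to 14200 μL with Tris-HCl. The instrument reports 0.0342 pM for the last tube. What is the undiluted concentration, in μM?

0.683 μM

Overall dilution factor = 19.97 × 250 × 4 × 1000 = 2.00 × 10⁷.
Original = 0.0342 pM × 2.00 × 10⁷ = 6.83 × 10⁵ pM = 0.683 μM.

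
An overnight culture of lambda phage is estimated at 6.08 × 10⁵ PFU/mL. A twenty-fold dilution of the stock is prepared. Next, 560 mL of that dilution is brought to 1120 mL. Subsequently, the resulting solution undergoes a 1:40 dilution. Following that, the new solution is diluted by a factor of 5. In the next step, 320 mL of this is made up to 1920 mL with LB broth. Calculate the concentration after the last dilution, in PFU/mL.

12.7 PFU/mL

Overall dilution factor = 20 × 2 × 40 × 5 × 6 = 4.80 × 10⁴.
6.08 × 10⁵ PFU/mL / 4.80 × 10⁴ = 12.7 PFU/mL.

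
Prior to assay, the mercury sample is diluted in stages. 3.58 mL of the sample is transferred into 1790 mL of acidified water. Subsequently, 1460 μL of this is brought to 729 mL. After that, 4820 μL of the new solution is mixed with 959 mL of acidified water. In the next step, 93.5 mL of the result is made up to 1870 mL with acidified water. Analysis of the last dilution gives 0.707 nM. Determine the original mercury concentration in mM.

707 mM

Overall dilution factor = 501 × 499.3 × 200.0 × 20 = 1.00 × 10⁹.
Original = 0.707 nM × 1.00 × 10⁹ = 7.07 × 10⁸ nM = 707 mM.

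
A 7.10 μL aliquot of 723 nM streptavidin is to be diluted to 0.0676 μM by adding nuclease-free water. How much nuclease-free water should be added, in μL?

0.0676 μM = 67.6 nM.
V₂ = C₁V₁/C₂ = 723 × 7.10 / 67.6 = 75.9 μL.
Diluent to add = V₂ − V₁ = 75.9 − 7.10 = 68.8 μL.

68.8 μL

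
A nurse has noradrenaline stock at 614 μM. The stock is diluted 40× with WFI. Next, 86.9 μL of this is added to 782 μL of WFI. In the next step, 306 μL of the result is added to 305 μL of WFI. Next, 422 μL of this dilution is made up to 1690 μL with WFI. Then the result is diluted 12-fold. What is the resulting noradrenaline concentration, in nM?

Overall dilution factor = 40 × 9.999 × 1.997 × 4.005 × 12 = 3.84 × 10⁴.
614 μM / 3.84 × 10⁴ = 0.0160 μM = 16.0 nM.

16.0 nM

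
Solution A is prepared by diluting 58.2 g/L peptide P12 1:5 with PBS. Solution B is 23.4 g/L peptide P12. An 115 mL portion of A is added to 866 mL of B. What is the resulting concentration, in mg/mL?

C_A = 58.2 g/L / 5 = 11.6 g/L.
C_mix = (C_A·V_A + C_B·V_B)/(V_A + V_B) = (11.6×115 + 23.4×866) / 981.0 = 22.0 g/L = 22.0 mg/mL.

22.0 mg/mL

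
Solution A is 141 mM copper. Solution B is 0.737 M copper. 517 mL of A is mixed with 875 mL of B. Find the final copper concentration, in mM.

C_B = 0.737 M = 737 mM.
C_mix = (C_A·V_A + C_B·V_B)/(V_A + V_B) = (141×517 + 737×875) / 1392 = 516 mM.

516 mM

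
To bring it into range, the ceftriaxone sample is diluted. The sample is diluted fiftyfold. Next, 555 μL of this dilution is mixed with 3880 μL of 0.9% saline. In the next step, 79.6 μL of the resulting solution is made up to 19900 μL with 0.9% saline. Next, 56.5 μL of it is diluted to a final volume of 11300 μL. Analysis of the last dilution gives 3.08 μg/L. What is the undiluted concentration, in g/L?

61.5 g/L

Overall dilution factor = 50 × 7.991 × 250 × 200 = 2.00 × 10⁷.
Original = 3.08 μg/L × 2.00 × 10⁷ = 6.15 × 10⁷ μg/L = 61.5 g/L.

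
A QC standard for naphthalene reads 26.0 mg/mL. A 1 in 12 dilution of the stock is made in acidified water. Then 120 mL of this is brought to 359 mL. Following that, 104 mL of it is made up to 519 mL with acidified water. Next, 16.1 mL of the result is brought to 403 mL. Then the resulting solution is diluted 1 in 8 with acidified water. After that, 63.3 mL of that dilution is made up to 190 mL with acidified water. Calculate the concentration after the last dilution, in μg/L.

241 μg/L

Overall dilution factor = 12 × 2.992 × 4.990 × 25.03 × 8 × 3.002 = 1.08 × 10⁵.
26.0 mg/mL / 1.08 × 10⁵ = 2.41 × 10⁻⁴ mg/mL = 241 μg/L.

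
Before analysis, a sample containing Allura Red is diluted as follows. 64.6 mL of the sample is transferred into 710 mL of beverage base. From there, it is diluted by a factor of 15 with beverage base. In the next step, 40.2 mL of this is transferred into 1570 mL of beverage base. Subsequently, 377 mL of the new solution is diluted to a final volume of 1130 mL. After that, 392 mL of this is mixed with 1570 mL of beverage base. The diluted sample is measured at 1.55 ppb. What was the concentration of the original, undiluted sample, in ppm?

Overall dilution factor = 11.99 × 15 × 40.05 × 2.997 × 5.005 = 1.08 × 10⁵.
Original = 1.55 ppb × 1.08 × 10⁵ = 1.68 × 10⁵ ppb = 168 ppm.

168 ppm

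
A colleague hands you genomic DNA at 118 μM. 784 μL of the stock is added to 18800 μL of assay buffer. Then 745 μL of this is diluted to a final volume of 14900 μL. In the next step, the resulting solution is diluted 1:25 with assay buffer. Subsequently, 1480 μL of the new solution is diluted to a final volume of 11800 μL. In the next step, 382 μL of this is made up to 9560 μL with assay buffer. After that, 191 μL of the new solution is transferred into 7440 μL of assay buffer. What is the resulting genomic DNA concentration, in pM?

1.19 pM

Overall dilution factor = 24.98 × 20 × 25 × 7.973 × 25.03 × 39.95 = 9.96 × 10⁷.
118 μM / 9.96 × 10⁷ = 1.19 × 10⁻⁶ μM = 1.19 pM.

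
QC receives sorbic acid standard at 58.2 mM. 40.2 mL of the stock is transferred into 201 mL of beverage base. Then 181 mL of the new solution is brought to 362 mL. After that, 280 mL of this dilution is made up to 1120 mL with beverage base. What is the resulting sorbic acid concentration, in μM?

1210 μM

Overall dilution factor = 6 × 2 × 4 = 48.0.
58.2 mM / 48.0 = 1.21 mM = 1210 μM.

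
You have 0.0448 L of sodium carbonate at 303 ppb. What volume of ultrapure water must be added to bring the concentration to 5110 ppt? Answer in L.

5110 ppt = 5.11 ppb.
V₂ = C₁V₁/C₂ = 303 × 0.0448 / 5.11 = 2.66 L.
Diluent to add = V₂ − V₁ = 2.66 − 0.0448 = 2.61 L.

2.61 L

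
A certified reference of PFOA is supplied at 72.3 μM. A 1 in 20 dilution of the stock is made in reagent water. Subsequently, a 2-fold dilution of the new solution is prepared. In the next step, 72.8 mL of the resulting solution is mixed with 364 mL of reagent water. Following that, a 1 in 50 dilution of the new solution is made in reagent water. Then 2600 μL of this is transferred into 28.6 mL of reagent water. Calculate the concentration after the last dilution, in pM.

502 pM

Overall dilution factor = 20 × 2 × 6 × 50 × 12 = 1.44 × 10⁵.
72.3 μM / 1.44 × 10⁵ = 5.02 × 10⁻⁴ μM = 502 pM.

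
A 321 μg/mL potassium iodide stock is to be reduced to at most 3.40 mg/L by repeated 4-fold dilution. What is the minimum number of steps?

Need 4ⁿ ≥ 94.4, so n ≥ log(94.4)/log(4) = 3.28.
Minimum whole steps: n = 4.

4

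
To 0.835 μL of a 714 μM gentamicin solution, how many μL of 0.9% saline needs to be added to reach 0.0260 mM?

22.1 μL

0.0260 mM = 26.0 μM.
V₂ = C₁V₁/C₂ = 714 × 0.835 / 26.0 = 22.9 μL.
Diluent to add = V₂ − V₁ = 22.9 − 0.835 = 22.1 μL.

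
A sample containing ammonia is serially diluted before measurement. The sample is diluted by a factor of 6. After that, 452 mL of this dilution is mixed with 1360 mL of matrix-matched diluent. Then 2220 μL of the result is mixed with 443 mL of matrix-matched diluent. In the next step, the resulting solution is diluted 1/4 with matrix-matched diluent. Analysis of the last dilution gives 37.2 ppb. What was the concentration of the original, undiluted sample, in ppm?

Overall dilution factor = 6 × 4.009 × 200.5 × 4 = 1.93 × 10⁴.
Original = 37.2 ppb × 1.93 × 10⁴ = 7.18 × 10⁵ ppb = 718 ppm.

718 ppm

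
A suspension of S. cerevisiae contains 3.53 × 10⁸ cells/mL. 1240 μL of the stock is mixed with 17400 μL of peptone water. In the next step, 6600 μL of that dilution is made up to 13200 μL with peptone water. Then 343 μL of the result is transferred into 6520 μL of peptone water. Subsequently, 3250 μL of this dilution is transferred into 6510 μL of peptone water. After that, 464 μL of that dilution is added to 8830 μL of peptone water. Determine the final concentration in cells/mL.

9760 cells/mL

Overall dilution factor = 15.03 × 2 × 20.01 × 3.003 × 20.03 = 3.62 × 10⁴.
3.53 × 10⁸ cells/mL / 3.62 × 10⁴ = 9760 cells/mL.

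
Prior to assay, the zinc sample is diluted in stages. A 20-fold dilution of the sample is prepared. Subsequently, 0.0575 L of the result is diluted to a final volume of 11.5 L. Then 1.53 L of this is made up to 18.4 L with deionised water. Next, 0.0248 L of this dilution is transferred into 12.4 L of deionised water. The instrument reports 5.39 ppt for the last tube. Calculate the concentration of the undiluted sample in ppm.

130 ppm

Overall dilution factor = 20 × 200 × 12.03 × 501 = 2.41 × 10⁷.
Original = 5.39 ppt × 2.41 × 10⁷ = 1.30 × 10⁸ ppt = 130 ppm.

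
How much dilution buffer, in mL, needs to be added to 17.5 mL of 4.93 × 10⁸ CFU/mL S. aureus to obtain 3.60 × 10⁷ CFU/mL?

222 mL

V₂ = C₁V₁/C₂ = 4.93 × 10⁸ × 17.5 / 3.60 × 10⁷ = 240 mL.
Diluent to add = V₂ − V₁ = 240 − 17.5 = 222 mL.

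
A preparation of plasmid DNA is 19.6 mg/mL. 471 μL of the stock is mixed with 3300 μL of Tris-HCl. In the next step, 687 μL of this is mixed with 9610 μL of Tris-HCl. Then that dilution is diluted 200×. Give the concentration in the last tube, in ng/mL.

817 ng/mL

Overall dilution factor = 8.006 × 14.99 × 200 = 2.40 × 10⁴.
19.6 mg/mL / 2.40 × 10⁴ = 8.17 × 10⁻⁴ mg/mL = 817 ng/mL.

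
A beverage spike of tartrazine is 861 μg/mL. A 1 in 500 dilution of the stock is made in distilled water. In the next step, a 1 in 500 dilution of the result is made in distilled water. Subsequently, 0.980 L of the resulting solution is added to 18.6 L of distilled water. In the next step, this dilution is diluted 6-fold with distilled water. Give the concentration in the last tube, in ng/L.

Overall dilution factor = 500 × 500 × 19.98 × 6 = 3.00 × 10⁷.
861 μg/mL / 3.00 × 10⁷ = 2.87 × 10⁻⁵ μg/mL = 28.7 ng/L.

28.7 ng/L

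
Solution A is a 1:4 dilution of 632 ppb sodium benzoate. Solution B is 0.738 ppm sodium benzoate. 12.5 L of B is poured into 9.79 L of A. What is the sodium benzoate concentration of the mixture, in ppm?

0.483 ppm

C_A = 632 ppb / 4 = 158 ppb.
C_B = 0.738 ppm = 738 ppb.
C_mix = (C_A·V_A + C_B·V_B)/(V_A + V_B) = (158×9.79 + 738×12.5) / 22.29 = 483 ppb = 0.483 ppm.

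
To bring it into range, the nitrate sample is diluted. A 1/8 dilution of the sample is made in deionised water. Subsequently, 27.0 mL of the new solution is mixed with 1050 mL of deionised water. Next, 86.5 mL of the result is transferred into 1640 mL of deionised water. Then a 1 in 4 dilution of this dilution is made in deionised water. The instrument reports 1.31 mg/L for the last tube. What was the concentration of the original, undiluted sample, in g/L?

Overall dilution factor = 8 × 39.89 × 19.96 × 4 = 2.55 × 10⁴.
Original = 1.31 mg/L × 2.55 × 10⁴ = 3.34 × 10⁴ mg/L = 33.4 g/L.

33.4 g/L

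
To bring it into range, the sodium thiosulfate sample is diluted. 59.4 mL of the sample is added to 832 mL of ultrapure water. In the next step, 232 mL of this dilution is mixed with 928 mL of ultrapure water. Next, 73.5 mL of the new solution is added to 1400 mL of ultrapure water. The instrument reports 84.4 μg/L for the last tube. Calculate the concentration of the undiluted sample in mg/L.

127 mg/L

Overall dilution factor = 15.01 × 5 × 20.05 = 1504.
Original = 84.4 μg/L × 1504 = 1.27 × 10⁵ μg/L = 127 mg/L.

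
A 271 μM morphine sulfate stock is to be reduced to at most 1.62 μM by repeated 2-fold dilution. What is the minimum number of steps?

Need 2ⁿ ≥ 167, so n ≥ log(167)/log(2) = 7.39.
Minimum whole steps: n = 8.

8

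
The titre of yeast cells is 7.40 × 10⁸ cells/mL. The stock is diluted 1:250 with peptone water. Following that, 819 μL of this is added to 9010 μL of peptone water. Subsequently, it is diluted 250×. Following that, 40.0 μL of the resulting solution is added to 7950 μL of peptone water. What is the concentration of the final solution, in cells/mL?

Overall dilution factor = 250 × 12.00 × 250 × 199.8 = 1.50 × 10⁸.
7.40 × 10⁸ cells/mL / 1.50 × 10⁸ = 4.94 cells/mL.

4.94 cells/mL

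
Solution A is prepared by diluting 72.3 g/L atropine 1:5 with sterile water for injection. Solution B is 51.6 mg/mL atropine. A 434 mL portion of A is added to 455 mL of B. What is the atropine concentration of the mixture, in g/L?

C_A = 72.3 g/L / 5 = 14.5 g/L.
C_B = 51.6 mg/mL = 51.6 g/L.
C_mix = (C_A·V_A + C_B·V_B)/(V_A + V_B) = (14.5×434 + 51.6×455) / 889.0 = 33.5 g/L.

33.5 g/L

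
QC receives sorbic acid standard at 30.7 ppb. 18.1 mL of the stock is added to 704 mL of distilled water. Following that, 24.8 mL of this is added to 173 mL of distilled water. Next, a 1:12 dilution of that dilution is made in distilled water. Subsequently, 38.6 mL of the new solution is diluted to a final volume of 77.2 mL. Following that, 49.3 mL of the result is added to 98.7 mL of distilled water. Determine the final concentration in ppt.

1.34 ppt

Overall dilution factor = 39.90 × 7.976 × 12 × 2 × 3.002 = 2.29 × 10⁴.
30.7 ppb / 2.29 × 10⁴ = 1.34 × 10⁻³ ppb = 1.34 ppt.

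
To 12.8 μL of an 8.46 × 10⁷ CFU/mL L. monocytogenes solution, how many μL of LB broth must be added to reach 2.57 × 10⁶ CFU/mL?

409 μL

V₂ = C₁V₁/C₂ = 8.46 × 10⁷ × 12.8 / 2.57 × 10⁶ = 421 μL.
Diluent to add = V₂ − V₁ = 421 − 12.8 = 409 μL.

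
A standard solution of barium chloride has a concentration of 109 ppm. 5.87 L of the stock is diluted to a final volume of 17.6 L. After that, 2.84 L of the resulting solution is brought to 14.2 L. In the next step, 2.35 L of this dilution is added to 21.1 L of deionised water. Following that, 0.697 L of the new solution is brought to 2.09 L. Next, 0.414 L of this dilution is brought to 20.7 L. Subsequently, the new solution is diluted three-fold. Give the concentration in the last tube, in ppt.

1620 ppt

Overall dilution factor = 2.998 × 5 × 9.979 × 2.999 × 50 × 3 = 6.73 × 10⁴.
109 ppm / 6.73 × 10⁴ = 1.62 × 10⁻³ ppm = 1620 ppt.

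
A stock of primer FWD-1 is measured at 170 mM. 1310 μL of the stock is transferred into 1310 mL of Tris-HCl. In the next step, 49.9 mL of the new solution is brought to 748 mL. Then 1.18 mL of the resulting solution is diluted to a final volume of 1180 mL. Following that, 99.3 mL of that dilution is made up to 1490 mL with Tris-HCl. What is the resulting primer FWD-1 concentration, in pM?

755 pM

Overall dilution factor = 1001 × 14.99 × 1000 × 15.01 = 2.25 × 10⁸.
170 mM / 2.25 × 10⁸ = 7.55 × 10⁻⁷ mM = 755 pM.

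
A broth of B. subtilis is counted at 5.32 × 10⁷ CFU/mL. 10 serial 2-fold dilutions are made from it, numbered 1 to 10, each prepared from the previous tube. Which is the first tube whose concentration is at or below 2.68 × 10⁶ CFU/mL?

Tube n has concentration 5.32 × 10⁷ CFU/mL / 2ⁿ.
Need 2ⁿ ≥ 5.32 × 10⁷ CFU/mL / 2.68 × 10⁶ CFU/mL = 19.9, so n ≥ 4.31.
First such tube: n = 5.

tube 5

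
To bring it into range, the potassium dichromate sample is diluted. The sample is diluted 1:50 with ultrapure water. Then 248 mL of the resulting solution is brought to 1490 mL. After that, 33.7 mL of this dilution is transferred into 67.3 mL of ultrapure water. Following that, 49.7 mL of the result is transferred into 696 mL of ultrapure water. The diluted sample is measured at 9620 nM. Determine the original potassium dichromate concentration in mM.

Overall dilution factor = 50 × 6.008 × 2.997 × 15.00 = 1.35 × 10⁴.
Original = 9620 nM × 1.35 × 10⁴ = 1.30 × 10⁸ nM = 130 mM.

130 mM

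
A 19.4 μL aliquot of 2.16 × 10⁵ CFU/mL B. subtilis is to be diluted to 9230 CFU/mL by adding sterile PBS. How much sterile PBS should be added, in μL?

435 μL

V₂ = C₁V₁/C₂ = 2.16 × 10⁵ × 19.4 / 9230 = 454 μL.
Diluent to add = V₂ − V₁ = 454 − 19.4 = 435 μL.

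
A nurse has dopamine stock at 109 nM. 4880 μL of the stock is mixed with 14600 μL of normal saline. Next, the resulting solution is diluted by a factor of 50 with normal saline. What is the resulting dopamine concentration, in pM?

546 pM

Overall dilution factor = 3.992 × 50 = 200.
109 nM / 200 = 0.546 nM = 546 pM.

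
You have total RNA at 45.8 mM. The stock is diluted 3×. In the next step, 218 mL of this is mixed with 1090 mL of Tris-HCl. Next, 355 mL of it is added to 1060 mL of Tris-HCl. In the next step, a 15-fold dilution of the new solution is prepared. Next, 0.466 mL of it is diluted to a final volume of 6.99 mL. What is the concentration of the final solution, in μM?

Overall dilution factor = 3 × 6 × 3.986 × 15 × 15 = 1.61 × 10⁴.
45.8 mM / 1.61 × 10⁴ = 2.84 × 10⁻³ mM = 2.84 μM.

2.84 μM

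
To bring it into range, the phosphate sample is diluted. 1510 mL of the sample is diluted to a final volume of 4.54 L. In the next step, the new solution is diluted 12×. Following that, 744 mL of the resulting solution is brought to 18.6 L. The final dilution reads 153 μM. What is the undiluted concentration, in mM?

Overall dilution factor = 3.007 × 12 × 25 = 902.
Original = 153 μM × 902 = 1.38 × 10⁵ μM = 138 mM.

138 mM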